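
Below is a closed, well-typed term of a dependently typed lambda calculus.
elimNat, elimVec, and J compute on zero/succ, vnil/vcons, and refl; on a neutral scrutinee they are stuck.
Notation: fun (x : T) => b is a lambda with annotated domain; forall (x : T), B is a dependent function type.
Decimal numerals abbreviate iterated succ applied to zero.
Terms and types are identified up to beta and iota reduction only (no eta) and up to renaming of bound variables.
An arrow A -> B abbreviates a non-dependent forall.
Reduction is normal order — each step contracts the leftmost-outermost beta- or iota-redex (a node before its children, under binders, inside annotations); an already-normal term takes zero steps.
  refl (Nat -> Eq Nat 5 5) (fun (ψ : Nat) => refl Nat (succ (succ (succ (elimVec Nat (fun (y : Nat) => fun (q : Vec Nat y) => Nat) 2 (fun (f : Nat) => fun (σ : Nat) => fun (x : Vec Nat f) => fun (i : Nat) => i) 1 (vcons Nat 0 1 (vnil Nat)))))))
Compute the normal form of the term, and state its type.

normal form:
  refl (Nat -> Eq Nat 5 5) (fun (ψ : Nat) => refl Nat 5)
the term's type:
  Eq (Nat -> Eq Nat 5 5) (fun (ψ : Nat) => refl Nat 5) (fun (y : Nat) => refl Nat 5)


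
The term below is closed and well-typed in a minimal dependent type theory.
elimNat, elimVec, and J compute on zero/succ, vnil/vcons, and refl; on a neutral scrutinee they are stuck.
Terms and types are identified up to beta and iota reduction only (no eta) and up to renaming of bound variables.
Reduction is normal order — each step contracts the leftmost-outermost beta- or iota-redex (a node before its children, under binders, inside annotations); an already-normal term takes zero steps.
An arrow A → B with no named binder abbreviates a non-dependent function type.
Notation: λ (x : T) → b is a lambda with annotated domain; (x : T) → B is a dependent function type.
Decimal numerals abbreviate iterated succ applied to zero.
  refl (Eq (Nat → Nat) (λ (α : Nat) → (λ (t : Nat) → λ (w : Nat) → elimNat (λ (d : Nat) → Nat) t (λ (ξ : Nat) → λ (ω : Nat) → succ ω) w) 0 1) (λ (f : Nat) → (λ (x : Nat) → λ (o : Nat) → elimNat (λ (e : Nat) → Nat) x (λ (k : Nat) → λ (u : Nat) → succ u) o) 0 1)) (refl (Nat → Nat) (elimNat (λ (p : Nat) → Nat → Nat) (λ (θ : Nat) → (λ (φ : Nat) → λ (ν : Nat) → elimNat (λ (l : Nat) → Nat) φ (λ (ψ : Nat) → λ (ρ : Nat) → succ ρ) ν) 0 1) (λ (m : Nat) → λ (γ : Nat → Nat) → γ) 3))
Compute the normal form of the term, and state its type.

reduced normal form:
  refl (Eq (Nat → Nat) (λ (α : Nat) → 1) (λ (t : Nat) → 1)) (refl (Nat → Nat) (λ (w : Nat) → 1))
the term's type:
  Eq (Eq (Nat → Nat) (λ (α : Nat) → 1) (λ (t : Nat) → 1)) (refl (Nat → Nat) (λ (w : Nat) → 1)) (refl (Nat → Nat) (λ (d : Nat) → 1))


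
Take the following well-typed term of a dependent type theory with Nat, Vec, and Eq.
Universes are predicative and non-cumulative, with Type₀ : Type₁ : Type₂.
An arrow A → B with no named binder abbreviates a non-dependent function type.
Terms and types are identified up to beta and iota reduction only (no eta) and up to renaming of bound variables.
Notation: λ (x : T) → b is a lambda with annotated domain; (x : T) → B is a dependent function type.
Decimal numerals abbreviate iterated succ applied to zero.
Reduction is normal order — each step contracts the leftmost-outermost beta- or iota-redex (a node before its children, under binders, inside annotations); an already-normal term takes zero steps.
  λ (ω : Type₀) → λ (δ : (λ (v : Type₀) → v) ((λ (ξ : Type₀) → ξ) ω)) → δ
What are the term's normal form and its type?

reduced normal form:
  λ (ω : Type₀) → λ (δ : ω) → δ
inferred type:
  (ω : Type₀) → ω → ω
observation: 2 normal-order steps normalize the term, beginning with a beta-redex.


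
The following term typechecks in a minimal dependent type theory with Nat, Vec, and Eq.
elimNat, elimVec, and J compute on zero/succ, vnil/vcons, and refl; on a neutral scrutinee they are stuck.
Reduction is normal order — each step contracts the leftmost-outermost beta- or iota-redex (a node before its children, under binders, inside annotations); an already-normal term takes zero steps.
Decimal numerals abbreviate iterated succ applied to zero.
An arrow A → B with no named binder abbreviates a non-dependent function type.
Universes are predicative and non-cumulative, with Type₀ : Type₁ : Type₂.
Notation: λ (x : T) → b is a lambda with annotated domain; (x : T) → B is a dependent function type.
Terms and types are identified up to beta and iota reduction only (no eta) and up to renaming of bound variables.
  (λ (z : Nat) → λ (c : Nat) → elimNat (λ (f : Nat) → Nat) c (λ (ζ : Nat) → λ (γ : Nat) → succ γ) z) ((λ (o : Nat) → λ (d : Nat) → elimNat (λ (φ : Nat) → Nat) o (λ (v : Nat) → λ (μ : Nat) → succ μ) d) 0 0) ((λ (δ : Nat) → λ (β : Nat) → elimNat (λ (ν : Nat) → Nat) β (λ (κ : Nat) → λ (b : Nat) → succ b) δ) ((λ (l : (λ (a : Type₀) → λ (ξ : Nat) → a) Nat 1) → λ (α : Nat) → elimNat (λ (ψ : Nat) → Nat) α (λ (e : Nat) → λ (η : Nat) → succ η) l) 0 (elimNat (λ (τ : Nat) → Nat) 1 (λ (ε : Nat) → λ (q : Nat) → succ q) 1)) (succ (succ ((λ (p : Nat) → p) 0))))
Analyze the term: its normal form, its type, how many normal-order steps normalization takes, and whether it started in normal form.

reduced normal form:
  4
inferred type:
  Nat
steps to reach normal form (normal order): 23
started in normal form: no
first contracted redex: a beta-redex


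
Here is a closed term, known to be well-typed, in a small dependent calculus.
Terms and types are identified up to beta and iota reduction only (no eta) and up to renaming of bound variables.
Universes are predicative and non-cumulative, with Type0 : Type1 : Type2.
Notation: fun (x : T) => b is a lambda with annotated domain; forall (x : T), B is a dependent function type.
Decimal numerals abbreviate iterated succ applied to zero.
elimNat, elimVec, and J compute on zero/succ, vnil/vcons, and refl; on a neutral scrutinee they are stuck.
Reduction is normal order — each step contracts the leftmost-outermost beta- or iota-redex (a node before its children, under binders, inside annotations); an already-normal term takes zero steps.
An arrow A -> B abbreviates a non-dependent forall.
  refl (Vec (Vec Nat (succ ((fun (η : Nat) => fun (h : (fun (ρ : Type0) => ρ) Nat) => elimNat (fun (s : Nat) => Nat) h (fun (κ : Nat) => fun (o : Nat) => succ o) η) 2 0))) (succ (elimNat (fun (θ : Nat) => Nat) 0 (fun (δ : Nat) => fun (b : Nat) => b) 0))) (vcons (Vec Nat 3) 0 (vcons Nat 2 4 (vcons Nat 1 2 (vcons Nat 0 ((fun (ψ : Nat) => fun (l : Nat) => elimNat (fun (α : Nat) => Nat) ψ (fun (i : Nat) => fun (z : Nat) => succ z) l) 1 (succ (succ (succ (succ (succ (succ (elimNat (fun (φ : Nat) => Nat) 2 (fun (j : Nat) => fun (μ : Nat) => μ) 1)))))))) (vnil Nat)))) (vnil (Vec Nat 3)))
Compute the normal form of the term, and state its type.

reduced normal form:
  refl (Vec (Vec Nat 3) 1) (vcons (Vec Nat 3) 0 (vcons Nat 2 4 (vcons Nat 1 2 (vcons Nat 0 9 (vnil Nat)))) (vnil (Vec Nat 3)))
inferred type:
  Eq (Vec (Vec Nat 3) 1) (vcons (Vec Nat 3) 0 (vcons Nat 2 4 (vcons Nat 1 2 (vcons Nat 0 9 (vnil Nat)))) (vnil (Vec Nat 3))) (vcons (Vec Nat 3) 0 (vcons Nat 2 4 (vcons Nat 1 2 (vcons Nat 0 9 (vnil Nat)))) (vnil (Vec Nat 3)))


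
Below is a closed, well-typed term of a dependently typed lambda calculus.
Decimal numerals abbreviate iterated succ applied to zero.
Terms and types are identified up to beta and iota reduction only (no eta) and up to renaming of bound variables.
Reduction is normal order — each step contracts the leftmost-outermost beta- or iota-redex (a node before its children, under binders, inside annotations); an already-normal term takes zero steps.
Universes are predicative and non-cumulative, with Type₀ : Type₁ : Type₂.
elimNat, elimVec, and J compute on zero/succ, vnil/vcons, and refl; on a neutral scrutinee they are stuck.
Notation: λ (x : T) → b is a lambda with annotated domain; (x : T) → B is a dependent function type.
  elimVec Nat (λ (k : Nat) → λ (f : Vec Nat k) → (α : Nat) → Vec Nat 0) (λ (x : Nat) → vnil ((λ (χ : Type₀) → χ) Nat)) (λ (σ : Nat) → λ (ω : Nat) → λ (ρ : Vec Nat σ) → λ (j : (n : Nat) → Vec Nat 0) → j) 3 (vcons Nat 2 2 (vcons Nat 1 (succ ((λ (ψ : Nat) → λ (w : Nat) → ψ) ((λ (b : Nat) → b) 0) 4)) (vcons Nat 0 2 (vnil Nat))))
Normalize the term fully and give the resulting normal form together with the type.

resulting normal form:
  λ (k : Nat) → vnil Nat
type:
  (k : Nat) → Vec Nat 0


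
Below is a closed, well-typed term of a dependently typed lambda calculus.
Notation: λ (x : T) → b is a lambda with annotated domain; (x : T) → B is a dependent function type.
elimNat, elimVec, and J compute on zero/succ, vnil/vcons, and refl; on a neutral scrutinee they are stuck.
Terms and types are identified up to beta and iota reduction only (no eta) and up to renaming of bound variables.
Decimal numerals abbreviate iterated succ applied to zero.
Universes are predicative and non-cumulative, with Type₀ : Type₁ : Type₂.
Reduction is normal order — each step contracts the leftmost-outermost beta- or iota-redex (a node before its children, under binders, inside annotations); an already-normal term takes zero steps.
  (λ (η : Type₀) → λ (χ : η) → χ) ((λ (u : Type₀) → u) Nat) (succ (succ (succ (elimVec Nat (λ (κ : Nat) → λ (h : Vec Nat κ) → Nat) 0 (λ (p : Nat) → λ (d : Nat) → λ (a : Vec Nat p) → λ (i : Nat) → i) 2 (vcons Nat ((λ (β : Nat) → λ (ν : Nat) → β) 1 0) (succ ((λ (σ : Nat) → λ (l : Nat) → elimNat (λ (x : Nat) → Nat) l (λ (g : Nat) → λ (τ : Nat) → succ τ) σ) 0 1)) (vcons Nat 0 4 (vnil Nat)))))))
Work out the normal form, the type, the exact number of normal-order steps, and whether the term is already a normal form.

reduced normal form:
  3
inferred type:
  Nat
reduction steps (normal order): 13
term was already normal: no
first redex: a beta-redex


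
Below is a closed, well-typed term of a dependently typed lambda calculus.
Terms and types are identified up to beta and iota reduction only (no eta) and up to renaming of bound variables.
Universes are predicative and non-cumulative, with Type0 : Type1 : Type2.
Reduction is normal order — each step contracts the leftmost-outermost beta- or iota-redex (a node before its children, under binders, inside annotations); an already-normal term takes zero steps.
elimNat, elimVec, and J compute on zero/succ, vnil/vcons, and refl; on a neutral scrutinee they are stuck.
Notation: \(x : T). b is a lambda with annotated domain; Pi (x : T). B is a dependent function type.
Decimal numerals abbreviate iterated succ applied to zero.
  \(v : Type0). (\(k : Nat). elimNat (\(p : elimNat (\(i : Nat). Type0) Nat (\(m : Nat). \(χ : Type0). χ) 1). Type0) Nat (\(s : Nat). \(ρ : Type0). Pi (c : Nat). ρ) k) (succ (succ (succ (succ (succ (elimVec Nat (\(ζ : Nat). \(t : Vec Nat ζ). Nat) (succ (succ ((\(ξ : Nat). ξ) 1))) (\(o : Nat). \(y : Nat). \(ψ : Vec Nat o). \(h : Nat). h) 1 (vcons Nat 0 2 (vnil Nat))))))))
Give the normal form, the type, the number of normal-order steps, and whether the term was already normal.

normal form:
  \(v : Type0). Pi (k : Nat). Pi (p : Nat). Pi (i : Nat). Pi (m : Nat). Pi (χ : Nat). Pi (s : Nat). Pi (ρ : Nat). Pi (c : Nat). Nat
type:
  Pi (v : Type0). Type0
steps to reach normal form (normal order): 37
already normal: no
first redex: a beta-redex


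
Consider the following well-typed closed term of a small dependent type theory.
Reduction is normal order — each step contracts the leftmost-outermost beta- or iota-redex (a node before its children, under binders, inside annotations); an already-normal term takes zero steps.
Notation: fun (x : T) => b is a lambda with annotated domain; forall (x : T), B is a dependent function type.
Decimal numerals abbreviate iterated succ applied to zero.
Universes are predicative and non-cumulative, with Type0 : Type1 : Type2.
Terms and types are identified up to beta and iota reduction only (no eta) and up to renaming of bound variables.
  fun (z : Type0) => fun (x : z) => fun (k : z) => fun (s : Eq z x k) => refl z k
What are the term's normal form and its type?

normal form:
  fun (z : Type0) => fun (x : z) => fun (k : z) => fun (s : Eq z x k) => refl z k
the term's type:
  forall (z : Type0), forall (x : z), forall (k : z), forall (s : Eq z x k), Eq z k k
observation: the term is already in normal form.


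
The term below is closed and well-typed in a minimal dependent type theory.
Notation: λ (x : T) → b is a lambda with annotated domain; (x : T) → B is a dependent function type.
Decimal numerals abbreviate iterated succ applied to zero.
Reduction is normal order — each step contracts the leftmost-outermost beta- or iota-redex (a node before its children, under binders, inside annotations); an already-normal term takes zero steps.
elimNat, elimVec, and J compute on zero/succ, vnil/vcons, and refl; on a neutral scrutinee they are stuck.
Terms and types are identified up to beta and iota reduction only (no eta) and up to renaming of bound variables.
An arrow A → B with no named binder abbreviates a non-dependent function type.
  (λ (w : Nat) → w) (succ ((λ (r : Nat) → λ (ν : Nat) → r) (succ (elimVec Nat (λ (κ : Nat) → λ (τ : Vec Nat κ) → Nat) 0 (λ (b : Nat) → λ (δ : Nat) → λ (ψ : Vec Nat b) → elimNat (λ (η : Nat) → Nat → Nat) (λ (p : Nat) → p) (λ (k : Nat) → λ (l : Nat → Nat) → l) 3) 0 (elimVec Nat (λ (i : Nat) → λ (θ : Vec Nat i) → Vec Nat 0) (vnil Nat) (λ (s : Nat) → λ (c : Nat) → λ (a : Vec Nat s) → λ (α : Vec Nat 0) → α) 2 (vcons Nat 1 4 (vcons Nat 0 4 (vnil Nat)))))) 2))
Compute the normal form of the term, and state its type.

resulting normal form:
  2
type:
  Nat


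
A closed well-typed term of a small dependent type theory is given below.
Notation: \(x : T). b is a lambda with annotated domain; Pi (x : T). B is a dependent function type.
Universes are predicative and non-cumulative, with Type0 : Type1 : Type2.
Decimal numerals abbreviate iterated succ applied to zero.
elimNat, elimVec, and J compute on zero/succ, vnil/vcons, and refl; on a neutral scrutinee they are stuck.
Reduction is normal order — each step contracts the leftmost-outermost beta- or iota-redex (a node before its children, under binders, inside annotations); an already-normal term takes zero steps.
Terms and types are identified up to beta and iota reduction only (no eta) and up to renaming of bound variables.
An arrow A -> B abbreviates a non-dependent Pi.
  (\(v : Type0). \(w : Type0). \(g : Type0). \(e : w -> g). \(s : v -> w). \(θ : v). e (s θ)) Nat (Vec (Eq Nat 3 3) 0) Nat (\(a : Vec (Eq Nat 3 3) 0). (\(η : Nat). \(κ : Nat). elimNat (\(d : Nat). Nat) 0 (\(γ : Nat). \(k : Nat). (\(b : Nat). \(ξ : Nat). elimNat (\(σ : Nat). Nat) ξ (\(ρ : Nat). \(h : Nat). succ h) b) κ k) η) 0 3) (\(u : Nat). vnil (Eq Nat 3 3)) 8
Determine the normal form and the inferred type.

reduced normal form:
  0
inferred type:
  Nat
observation: normalization takes exactly 10 steps under the normal-order strategy.


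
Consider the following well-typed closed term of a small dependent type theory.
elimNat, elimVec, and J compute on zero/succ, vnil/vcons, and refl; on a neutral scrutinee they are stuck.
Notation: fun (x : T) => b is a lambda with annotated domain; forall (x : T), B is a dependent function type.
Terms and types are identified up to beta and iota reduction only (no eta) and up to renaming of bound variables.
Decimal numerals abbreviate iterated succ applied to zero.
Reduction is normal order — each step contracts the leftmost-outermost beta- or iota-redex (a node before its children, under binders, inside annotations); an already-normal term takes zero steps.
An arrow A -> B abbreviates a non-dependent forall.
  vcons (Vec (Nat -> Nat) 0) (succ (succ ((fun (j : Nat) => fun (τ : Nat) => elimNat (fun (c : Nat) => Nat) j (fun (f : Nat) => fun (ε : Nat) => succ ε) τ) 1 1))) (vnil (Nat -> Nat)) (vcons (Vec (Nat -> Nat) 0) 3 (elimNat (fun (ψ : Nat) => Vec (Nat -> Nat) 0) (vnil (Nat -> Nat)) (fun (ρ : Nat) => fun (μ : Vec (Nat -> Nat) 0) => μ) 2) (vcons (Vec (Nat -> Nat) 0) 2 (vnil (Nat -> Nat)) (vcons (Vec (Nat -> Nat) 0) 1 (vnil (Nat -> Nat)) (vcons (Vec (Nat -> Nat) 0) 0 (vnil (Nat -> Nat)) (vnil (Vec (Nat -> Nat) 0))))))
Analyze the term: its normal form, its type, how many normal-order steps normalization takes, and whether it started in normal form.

normal form:
  vcons (Vec (Nat -> Nat) 0) 4 (vnil (Nat -> Nat)) (vcons (Vec (Nat -> Nat) 0) 3 (vnil (Nat -> Nat)) (vcons (Vec (Nat -> Nat) 0) 2 (vnil (Nat -> Nat)) (vcons (Vec (Nat -> Nat) 0) 1 (vnil (Nat -> Nat)) (vcons (Vec (Nat -> Nat) 0) 0 (vnil (Nat -> Nat)) (vnil (Vec (Nat -> Nat) 0))))))
inferred type:
  Vec (Vec (Nat -> Nat) 0) 5
reduction steps (normal order): 13
started in normal form: no
first contracted redex: a beta-redex


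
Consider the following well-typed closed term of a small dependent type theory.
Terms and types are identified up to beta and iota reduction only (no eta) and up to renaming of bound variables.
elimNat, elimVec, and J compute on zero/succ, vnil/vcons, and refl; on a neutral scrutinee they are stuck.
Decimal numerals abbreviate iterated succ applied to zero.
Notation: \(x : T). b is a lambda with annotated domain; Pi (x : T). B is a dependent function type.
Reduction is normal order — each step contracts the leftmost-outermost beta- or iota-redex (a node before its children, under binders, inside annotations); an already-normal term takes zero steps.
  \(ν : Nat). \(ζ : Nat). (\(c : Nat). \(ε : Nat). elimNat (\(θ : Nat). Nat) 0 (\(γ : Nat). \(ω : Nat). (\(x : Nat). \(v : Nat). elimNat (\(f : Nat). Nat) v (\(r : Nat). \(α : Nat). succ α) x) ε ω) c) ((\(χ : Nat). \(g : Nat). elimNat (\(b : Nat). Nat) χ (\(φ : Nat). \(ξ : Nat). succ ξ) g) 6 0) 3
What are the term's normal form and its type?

reduced normal form:
  \(ν : Nat). \(ζ : Nat). 18
type:
  Pi (ν : Nat). Pi (ζ : Nat). Nat
observation: normalization takes exactly 36 steps under the normal-order strategy.


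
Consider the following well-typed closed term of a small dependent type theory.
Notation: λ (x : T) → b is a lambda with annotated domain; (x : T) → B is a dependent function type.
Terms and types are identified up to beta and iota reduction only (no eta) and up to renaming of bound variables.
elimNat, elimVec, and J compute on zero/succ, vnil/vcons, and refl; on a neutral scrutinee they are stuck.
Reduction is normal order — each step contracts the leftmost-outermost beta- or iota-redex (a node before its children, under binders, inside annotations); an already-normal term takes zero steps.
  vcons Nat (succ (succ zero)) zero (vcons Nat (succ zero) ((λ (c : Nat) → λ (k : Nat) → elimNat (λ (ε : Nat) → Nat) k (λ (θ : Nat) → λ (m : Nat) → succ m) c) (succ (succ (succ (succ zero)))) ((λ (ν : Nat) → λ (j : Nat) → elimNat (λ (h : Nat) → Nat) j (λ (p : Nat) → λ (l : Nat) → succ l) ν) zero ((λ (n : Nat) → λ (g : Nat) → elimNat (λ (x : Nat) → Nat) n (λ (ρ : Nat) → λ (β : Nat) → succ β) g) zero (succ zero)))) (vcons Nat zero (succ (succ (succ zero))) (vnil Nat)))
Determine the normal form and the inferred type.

normal form:
  vcons Nat (succ (succ zero)) zero (vcons Nat (succ zero) (succ (succ (succ (succ (succ zero))))) (vcons Nat zero (succ (succ (succ zero))) (vnil Nat)))
inferred type:
  Vec Nat (succ (succ (succ zero)))
observation: the leftmost-outermost redex is a beta-redex, and normalization takes 24 steps.


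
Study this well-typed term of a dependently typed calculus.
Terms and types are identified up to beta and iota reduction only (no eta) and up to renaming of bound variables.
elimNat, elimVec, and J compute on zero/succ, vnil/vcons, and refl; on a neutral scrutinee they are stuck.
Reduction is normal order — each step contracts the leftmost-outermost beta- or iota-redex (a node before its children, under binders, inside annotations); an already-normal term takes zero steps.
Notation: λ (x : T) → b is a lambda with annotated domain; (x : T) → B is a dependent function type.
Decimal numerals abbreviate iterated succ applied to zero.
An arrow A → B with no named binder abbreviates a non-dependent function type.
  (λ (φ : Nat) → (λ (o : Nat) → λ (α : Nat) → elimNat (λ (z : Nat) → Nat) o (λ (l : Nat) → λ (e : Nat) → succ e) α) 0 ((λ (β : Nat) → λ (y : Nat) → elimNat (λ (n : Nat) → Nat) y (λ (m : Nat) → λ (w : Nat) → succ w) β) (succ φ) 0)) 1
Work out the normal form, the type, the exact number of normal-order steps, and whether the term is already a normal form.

resulting normal form:
  2
type:
  Nat
reduction steps (normal order): 19
already normal: no
first redex: a beta-redex


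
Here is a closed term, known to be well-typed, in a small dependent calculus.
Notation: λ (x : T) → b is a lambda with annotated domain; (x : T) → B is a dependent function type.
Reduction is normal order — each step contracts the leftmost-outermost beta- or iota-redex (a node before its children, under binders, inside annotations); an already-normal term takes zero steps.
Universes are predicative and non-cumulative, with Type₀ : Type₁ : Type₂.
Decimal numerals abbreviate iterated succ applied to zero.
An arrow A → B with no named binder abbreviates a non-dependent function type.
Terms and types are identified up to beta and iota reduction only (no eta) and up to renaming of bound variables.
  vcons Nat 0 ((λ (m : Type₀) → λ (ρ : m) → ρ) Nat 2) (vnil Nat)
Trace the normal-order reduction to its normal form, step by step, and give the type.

reduction (normal order):
  vcons Nat 0 ((λ (m : Type₀) → λ (ρ : m) → ρ) Nat 2) (vnil Nat)
  ~> vcons Nat 0 ((λ (m : Nat) → m) 2) (vnil Nat)
  ~> vcons Nat 0 2 (vnil Nat)
type:
  Vec Nat 1


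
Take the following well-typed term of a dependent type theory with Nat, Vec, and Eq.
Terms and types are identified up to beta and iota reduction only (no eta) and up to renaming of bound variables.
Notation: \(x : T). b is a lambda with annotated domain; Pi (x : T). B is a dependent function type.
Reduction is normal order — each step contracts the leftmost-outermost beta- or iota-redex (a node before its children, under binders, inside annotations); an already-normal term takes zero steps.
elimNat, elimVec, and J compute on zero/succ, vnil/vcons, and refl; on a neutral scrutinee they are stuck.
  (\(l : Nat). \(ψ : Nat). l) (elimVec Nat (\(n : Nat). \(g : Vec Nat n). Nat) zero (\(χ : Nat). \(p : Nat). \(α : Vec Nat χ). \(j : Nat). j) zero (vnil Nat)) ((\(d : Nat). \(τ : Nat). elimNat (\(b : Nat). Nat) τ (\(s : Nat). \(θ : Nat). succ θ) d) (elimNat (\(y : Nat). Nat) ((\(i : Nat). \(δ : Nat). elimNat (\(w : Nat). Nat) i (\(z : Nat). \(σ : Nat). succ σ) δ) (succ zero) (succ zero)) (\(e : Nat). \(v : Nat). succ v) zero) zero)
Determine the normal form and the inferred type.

resulting normal form:
  zero
type:
  Nat


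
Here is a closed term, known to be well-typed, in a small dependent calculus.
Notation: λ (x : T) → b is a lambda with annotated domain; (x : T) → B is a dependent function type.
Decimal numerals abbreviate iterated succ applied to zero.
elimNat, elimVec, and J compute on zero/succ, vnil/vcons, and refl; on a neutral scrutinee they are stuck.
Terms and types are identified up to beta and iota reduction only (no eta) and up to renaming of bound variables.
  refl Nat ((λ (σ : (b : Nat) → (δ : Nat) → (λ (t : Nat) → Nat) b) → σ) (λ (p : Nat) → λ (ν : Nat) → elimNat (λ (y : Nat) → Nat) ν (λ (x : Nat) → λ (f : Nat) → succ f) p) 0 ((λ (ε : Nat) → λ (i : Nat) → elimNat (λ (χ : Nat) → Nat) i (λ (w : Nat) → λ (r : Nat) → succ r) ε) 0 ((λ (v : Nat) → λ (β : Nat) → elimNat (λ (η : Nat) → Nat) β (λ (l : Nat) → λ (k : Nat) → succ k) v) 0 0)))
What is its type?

type:
  Eq Nat 0 0


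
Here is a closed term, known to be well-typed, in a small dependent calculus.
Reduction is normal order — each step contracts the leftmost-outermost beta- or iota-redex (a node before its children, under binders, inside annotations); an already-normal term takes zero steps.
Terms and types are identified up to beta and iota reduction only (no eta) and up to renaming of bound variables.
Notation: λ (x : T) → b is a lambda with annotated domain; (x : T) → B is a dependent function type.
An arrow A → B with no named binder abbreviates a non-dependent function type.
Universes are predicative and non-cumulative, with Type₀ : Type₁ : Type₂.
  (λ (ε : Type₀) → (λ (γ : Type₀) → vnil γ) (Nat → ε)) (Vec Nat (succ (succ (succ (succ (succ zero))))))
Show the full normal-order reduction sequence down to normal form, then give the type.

reduction (normal order):
  (λ (ε : Type₀) → (λ (γ : Type₀) → vnil γ) (Nat → ε)) (Vec Nat (succ (succ (succ (succ (succ zero))))))
  ~> (λ (ε : Type₀) → vnil ε) (Nat → Vec Nat (succ (succ (succ (succ (succ zero))))))
  ~> vnil (Nat → Vec Nat (succ (succ (succ (succ (succ zero))))))
the term's type:
  Vec (Nat → Vec Nat (succ (succ (succ (succ (succ zero)))))) zero


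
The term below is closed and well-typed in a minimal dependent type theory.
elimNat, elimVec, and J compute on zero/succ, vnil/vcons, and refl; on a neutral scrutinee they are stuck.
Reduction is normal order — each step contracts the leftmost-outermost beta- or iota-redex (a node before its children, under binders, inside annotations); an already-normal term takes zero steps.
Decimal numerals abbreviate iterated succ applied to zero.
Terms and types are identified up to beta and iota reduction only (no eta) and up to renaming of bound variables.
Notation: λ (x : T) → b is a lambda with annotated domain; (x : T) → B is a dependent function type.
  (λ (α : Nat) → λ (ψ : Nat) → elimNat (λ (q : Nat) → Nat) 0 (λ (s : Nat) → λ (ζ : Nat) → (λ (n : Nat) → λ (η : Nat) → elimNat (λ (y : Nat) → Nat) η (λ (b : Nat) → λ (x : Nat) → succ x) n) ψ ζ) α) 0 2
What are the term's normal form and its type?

reduced normal form:
  0
type:
  Nat
observation: contracting a beta-redex first, the term normalizes in 3 steps.


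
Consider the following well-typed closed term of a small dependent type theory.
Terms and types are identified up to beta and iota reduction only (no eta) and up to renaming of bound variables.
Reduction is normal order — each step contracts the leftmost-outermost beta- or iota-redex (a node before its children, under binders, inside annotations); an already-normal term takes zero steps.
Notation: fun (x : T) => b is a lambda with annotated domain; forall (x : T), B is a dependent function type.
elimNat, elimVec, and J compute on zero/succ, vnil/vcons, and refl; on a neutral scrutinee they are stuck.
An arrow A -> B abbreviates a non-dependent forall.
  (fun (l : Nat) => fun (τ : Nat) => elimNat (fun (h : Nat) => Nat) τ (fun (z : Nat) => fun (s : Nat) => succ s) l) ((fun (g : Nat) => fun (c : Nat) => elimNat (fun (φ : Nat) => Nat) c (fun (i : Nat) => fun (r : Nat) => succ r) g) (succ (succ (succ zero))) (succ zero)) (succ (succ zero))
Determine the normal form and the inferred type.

reduced normal form:
  succ (succ (succ (succ (succ (succ zero)))))
the term's type:
  Nat
observation: the first redex contracted is a beta-redex; the normal form is reached in 27 normal-order steps.


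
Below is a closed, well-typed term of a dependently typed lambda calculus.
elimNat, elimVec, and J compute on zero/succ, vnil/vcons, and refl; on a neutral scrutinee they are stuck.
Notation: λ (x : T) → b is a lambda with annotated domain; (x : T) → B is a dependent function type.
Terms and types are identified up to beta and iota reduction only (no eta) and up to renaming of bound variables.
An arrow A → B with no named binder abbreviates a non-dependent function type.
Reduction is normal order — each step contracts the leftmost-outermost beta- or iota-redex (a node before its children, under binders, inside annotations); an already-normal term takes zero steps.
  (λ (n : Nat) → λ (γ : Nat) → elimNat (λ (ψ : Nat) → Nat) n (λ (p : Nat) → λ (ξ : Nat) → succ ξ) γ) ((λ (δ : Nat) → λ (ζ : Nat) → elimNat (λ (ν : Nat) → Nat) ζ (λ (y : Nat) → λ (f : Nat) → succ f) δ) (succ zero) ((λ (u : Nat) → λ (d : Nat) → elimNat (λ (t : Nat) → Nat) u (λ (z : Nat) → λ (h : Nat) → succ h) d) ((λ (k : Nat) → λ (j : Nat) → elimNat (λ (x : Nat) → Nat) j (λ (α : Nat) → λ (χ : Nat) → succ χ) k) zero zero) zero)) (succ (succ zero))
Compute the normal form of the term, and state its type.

reduced normal form:
  succ (succ (succ zero))
inferred type:
  Nat
observation: normalization takes exactly 21 steps under the normal-order strategy.


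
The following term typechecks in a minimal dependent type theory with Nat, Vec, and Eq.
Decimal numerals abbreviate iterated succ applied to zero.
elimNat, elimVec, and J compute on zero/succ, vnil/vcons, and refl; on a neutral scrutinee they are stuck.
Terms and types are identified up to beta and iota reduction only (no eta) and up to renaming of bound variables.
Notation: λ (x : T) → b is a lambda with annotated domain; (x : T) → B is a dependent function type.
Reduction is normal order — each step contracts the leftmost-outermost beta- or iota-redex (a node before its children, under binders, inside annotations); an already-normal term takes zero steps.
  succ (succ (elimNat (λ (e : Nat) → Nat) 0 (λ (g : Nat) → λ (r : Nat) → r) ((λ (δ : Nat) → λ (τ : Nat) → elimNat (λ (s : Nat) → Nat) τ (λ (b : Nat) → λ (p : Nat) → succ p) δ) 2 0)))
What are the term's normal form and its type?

normal form:
  2
the term's type:
  Nat


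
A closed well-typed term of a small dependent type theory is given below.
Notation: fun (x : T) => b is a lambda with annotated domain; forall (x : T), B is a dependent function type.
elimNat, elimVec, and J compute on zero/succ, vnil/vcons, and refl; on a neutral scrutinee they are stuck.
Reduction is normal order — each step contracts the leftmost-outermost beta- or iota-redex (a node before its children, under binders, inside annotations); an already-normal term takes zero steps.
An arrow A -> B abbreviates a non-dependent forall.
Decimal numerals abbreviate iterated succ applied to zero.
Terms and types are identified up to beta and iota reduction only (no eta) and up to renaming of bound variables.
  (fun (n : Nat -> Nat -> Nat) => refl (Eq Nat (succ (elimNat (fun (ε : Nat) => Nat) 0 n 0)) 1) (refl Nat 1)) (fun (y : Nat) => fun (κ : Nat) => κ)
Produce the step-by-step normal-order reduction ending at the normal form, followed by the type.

reduction (normal order):
  (fun (n : Nat -> Nat -> Nat) => refl (Eq Nat (succ (elimNat (fun (ε : Nat) => Nat) 0 n 0)) 1) (refl Nat 1)) (fun (y : Nat) => fun (κ : Nat) => κ)
  ~> refl (Eq Nat (succ (elimNat (fun (n : Nat) => Nat) 0 (fun (ε : Nat) => fun (y : Nat) => y) 0)) 1) (refl Nat 1)
  ~> refl (Eq Nat 1 1) (refl Nat 1)
inferred type:
  Eq (Eq Nat 1 1) (refl Nat 1) (refl Nat 1)


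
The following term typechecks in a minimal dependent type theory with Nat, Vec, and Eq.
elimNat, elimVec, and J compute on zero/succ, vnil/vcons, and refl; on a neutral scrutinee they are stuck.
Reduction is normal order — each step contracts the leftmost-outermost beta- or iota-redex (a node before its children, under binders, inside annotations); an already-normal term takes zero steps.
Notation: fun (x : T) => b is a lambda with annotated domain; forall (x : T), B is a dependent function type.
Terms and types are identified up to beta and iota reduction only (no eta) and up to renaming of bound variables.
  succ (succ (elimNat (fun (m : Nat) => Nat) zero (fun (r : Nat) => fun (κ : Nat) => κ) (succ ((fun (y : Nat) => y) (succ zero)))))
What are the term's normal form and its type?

resulting normal form:
  succ (succ zero)
the term's type:
  Nat
observation: normalization takes exactly 8 steps under the normal-order strategy.


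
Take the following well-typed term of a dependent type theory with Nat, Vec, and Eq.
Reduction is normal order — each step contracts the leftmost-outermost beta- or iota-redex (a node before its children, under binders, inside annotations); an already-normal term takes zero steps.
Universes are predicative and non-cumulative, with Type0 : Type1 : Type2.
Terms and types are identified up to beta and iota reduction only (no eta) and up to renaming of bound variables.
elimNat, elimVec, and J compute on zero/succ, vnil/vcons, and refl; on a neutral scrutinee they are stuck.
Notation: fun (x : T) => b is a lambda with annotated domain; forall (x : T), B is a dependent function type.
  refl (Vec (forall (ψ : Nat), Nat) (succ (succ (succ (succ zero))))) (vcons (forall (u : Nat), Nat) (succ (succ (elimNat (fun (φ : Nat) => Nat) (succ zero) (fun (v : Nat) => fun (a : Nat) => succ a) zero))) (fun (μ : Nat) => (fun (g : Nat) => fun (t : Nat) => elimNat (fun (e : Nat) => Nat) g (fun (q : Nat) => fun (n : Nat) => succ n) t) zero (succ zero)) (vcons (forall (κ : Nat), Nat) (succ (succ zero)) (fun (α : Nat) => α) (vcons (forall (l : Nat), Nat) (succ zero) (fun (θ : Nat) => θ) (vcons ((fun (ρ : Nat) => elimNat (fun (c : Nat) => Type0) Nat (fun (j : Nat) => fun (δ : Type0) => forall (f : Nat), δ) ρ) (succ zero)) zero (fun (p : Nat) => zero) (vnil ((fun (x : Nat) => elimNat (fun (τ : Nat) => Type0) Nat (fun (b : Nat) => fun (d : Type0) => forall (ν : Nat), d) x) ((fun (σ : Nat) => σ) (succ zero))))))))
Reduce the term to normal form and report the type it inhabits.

normal form:
  refl (Vec (forall (ψ : Nat), Nat) (succ (succ (succ (succ zero))))) (vcons (forall (u : Nat), Nat) (succ (succ (succ zero))) (fun (φ : Nat) => succ zero) (vcons (forall (v : Nat), Nat) (succ (succ zero)) (fun (a : Nat) => a) (vcons (forall (μ : Nat), Nat) (succ zero) (fun (g : Nat) => g) (vcons (forall (t : Nat), Nat) zero (fun (e : Nat) => zero) (vnil (forall (q : Nat), Nat))))))
type:
  Eq (Vec (forall (ψ : Nat), Nat) (succ (succ (succ (succ zero))))) (vcons (forall (u : Nat), Nat) (succ (succ (succ zero))) (fun (φ : Nat) => succ zero) (vcons (forall (v : Nat), Nat) (succ (succ zero)) (fun (a : Nat) => a) (vcons (forall (μ : Nat), Nat) (succ zero) (fun (g : Nat) => g) (vcons (forall (t : Nat), Nat) zero (fun (e : Nat) => zero) (vnil (forall (q : Nat), Nat)))))) (vcons (forall (n : Nat), Nat) (succ (succ (succ zero))) (fun (κ : Nat) => succ zero) (vcons (forall (α : Nat), Nat) (succ (succ zero)) (fun (l : Nat) => l) (vcons (forall (θ : Nat), Nat) (succ zero) (fun (ρ : Nat) => ρ) (vcons (forall (c : Nat), Nat) zero (fun (j : Nat) => zero) (vnil (forall (δ : Nat), Nat))))))


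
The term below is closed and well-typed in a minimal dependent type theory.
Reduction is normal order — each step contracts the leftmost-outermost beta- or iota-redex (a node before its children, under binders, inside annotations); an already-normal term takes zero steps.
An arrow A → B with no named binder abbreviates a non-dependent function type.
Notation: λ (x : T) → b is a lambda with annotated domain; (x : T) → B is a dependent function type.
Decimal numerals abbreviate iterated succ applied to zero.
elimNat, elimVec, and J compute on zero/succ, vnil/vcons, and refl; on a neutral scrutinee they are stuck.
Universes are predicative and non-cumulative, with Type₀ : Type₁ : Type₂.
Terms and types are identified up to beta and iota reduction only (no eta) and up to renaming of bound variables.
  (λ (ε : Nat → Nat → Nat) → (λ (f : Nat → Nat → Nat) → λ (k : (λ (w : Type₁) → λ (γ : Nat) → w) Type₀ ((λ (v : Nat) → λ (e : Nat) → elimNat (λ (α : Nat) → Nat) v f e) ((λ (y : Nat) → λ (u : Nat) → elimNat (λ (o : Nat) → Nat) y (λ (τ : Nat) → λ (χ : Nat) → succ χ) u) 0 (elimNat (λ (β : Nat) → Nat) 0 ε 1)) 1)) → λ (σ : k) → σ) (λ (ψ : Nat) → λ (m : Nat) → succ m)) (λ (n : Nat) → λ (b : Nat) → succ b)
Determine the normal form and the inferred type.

normal form:
  λ (ε : Type₀) → λ (f : ε) → f
type:
  (ε : Type₀) → ε → ε


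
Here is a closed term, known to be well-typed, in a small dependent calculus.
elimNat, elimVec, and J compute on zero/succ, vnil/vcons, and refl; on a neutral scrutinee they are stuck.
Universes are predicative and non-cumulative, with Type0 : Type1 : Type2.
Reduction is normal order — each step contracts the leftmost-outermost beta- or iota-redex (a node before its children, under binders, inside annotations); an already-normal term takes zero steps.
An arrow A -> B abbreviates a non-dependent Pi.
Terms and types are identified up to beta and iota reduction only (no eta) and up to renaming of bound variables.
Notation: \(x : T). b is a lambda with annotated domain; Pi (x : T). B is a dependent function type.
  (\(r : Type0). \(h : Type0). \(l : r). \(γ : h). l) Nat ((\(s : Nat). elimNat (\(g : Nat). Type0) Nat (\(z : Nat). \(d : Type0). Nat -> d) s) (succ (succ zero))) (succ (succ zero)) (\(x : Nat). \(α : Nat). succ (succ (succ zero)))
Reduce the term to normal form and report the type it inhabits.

reduced normal form:
  succ (succ zero)
type:
  Nat
observation: contracting a beta-redex first, the term normalizes in 4 steps.


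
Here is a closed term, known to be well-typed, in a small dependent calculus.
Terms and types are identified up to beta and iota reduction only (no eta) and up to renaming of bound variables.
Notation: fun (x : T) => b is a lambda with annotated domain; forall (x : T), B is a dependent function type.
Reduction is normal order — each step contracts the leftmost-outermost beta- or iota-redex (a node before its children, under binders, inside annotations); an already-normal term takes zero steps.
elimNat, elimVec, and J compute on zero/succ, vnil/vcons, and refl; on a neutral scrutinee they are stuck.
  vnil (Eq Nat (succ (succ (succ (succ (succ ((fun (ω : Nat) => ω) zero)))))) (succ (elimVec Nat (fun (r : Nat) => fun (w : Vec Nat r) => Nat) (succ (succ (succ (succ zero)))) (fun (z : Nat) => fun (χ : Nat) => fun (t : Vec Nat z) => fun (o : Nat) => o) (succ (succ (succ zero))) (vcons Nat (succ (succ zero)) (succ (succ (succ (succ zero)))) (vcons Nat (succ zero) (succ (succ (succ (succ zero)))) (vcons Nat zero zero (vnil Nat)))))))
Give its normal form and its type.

resulting normal form:
  vnil (Eq Nat (succ (succ (succ (succ (succ zero))))) (succ (succ (succ (succ (succ zero))))))
inferred type:
  Vec (Eq Nat (succ (succ (succ (succ (succ zero))))) (succ (succ (succ (succ (succ zero)))))) zero
observation: 17 normal-order steps normalize the term, beginning with a beta-redex.


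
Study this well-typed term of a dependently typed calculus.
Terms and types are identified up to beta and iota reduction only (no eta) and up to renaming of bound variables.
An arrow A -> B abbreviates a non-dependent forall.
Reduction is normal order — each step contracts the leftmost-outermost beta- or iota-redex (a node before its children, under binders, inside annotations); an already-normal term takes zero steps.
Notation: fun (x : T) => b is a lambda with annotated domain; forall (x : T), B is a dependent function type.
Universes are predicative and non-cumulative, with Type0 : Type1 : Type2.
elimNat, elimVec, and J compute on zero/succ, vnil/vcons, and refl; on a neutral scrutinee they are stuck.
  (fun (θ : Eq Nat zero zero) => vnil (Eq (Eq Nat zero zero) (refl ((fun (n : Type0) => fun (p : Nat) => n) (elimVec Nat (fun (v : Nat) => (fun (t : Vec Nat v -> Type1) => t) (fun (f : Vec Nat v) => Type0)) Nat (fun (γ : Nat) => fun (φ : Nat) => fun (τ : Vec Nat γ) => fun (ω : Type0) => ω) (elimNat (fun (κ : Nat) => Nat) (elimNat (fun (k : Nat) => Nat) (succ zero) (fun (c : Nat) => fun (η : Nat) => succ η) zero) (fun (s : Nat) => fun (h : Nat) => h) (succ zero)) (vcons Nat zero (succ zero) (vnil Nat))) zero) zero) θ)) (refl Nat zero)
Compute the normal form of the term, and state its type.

resulting normal form:
  vnil (Eq (Eq Nat zero zero) (refl Nat zero) (refl Nat zero))
the term's type:
  Vec (Eq (Eq Nat zero zero) (refl Nat zero) (refl Nat zero)) zero
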